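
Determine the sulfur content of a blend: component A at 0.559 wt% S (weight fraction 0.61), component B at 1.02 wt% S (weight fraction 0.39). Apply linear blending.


Linear sulfur blending: S_blend = x1*S1 + x2*S2
Contribution 1: 0.61 * 0.559 = 0.34099 wt%
Contribution 2: 0.39 * 1.02 = 0.3978 wt%
S_blend = 0.34099 + 0.3978 = 0.73879

0.73879 wt%


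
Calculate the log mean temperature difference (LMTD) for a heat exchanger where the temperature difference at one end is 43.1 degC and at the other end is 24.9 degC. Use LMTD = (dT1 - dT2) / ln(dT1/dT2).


LMTD = (dT1 - dT2) / ln(dT1/dT2)
= (43.1 - 24.9) / ln(43.1 / 24.9) = 18.2 / 0.548655 = 33.17

33.17 degC


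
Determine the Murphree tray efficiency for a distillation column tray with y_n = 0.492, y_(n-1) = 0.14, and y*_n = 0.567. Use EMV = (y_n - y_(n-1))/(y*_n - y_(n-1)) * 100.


Murphree vapor efficiency: EMV = (y_n - y_(n-1)) / (y*_n - y_(n-1)) * 100
EMV = (0.492 - 0.14) / (0.567 - 0.14) * 100 = 0.352 / 0.427 * 100 = 82.44

82.44 %


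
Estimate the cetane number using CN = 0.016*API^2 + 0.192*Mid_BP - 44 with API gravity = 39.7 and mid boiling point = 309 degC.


CN = 0.016 * 39.7^2 + 0.192 * 309 - 44
CN = 25.21744 + 59.328 - 44 = 40.54544

40.54544


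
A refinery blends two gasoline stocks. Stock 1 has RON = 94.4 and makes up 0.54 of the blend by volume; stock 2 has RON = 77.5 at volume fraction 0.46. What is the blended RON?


Linear blending: RON_blend = sum(vi * RONi)
Contribution 1: 0.54 * 94.4 = 50.976
Contribution 2: 0.46 * 77.5 = 35.65
RON_blend = 50.976 + 35.65 = 86.626

86.626


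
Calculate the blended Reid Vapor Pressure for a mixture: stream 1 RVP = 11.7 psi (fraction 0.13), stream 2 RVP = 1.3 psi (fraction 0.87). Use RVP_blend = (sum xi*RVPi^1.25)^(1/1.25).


Chevron index: RVP_blend = (sum xi*RVPi^1.25)^(1/1.25)
RVP^1.25 terms: 0.13 * 11.7^1.25 + 0.87 * 1.3^1.25 = 4.02071
RVP_blend = 4.02071^(1/1.25) = 3.044

3.044 psi


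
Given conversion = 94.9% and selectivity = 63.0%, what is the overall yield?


Overall yield = conversion (%) * selectivity (%) / 100
Conversion = 94.9%, Selectivity = 63.0%
Y = 94.9 * 63.0 / 100
= 59.787 %

59.787 %


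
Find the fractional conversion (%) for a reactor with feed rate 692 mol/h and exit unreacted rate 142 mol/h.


X = (F_in - F_out) / F_in * 100
Moles reacted = 692 - 142 = 550
X = 550 / 692 * 100
= 0.7948 * 100
= 79.48 %

79.48 %


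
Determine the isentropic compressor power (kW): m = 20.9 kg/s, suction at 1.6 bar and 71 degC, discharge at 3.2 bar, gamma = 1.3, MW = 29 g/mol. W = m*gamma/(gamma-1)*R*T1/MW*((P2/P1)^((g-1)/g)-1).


Isentropic work: W = m*(gamma/(gamma-1))*(R*T1/MW)*((P2/P1)^((gamma-1)/gamma) - 1)
T1 = 71 + 273.15 = 344.15 K
Pressure ratio = 3.2 / 1.6 = 2
Exponent = (1.3 - 1)/1.3 = 0.230769
(P2/P1)^exp - 1 = 2^0.230769 - 1 = 0.17346
W = 20.9 * 1.3 / 0.3 * 8.314 * 344.15 / 29 * 0.17346 = 1550

1550 kW


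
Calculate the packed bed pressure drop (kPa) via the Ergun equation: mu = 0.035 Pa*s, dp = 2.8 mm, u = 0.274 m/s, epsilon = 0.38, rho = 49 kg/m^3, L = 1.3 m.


dp = 2.8 mm = 0.0028 m
Viscous term = 150*0.035*0.274*(1-0.38)^2 / (0.0028^2*0.38^3) = 1285360
Inertial term = 1.75*49*0.274^2*(1-0.38) / (0.0028*0.38^3) = 25978.7
dP/L = 1285360 + 25978.7 = 1311340 Pa/m
dP = 1311340 * 1.3 / 1000 = 1705 kPa

1705 kPa


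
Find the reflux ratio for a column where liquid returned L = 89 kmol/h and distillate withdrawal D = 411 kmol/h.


Reflux ratio definition: R = L / D (liquid returned / distillate withdrawn)
L = 89 kmol/h, D = 411 kmol/h
R = 89 / 411 = 0.2165

0.2165


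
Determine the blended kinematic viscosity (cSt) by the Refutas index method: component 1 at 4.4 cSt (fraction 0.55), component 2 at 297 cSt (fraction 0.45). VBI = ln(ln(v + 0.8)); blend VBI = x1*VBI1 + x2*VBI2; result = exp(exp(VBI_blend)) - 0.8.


Refutas method: VBN_i = 14.534*ln(ln(visc_i + 0.8)) + 10.975, blended linearly by mass fraction; since VBN is linear in VBI_i = ln(ln(visc_i + 0.8)) and the fractions sum to 1, blend VBI directly: visc = exp(exp(VBI_blend)) - 0.8
VBI_1 = ln(ln(4.4 + 0.8)) = 0.499962
VBI_2 = ln(ln(297 + 0.8)) = 1.73984
VBI_blend = 0.55 * 0.499962 + 0.45 * 1.73984 = 1.05791
visc_blend = exp(exp(1.05791)) - 0.8 = 17.02

17.02 cSt


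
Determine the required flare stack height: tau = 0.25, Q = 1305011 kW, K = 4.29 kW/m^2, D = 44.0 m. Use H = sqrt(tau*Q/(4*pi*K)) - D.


tau*Q/(4*pi*K) = 0.25 * 1305011 / (4 * pi * 4.29) = 6051.83
sqrt(6051.83) = 77.7935
H = 77.7935 - 44.0 = 33.79

33.79 m


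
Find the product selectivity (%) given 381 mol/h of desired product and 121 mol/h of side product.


Selectivity = desired / (desired + undesired) * 100
Total products = 381 + 121 = 502 mol/h
S = 381 / 502 * 100
= 0.7590 * 100
= 75.90 %

75.90 %


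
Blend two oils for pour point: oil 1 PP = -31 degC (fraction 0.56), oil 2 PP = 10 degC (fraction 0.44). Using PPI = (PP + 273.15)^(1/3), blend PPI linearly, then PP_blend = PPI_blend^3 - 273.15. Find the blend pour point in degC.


PPI_1 = (-31 + 273.15)^(1/3) = 6.232967
PPI_2 = (10 + 273.15)^(1/3) = 6.566574
PPI_blend = 0.56 * 6.232967 + 0.44 * 6.566574 = 6.379754
PP_blend = 6.379754^3 - 273.15 = 259.664 - 273.15 = -13.49

-13.49 degC


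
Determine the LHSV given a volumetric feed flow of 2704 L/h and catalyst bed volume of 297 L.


LHSV = volumetric feed rate / catalyst volume
= 2704 L/h / 297 L
= 9.104 h^-1

9.104 h^-1


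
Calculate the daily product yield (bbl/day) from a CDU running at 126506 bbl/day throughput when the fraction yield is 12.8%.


Crude throughput = 126506 bbl/day
Fraction yield = 12.8%
yield = throughput * fraction / 100
yield = 126506 * 12.8 / 100 = 16192.768

16192.768 bbl/day


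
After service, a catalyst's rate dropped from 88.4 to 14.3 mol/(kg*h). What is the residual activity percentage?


Activity (%) = (rate_used / rate_fresh) * 100
rate_used = 14.3, rate_fresh = 88.4
= (14.3 / 88.4) * 100
= 0.1618 * 100 = 16.18

16.18 %


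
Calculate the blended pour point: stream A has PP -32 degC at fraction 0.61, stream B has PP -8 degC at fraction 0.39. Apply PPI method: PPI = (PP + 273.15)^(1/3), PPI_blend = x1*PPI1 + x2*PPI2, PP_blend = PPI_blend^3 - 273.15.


PPI_1 = (-32 + 273.15)^(1/3) = 6.224375
PPI_2 = (-8 + 273.15)^(1/3) = 6.42437
PPI_blend = 0.61 * 6.224375 + 0.39 * 6.42437 = 6.302373
PP_blend = 6.302373^3 - 273.15 = 250.3297 - 273.15 = -22.82

-22.82 degC


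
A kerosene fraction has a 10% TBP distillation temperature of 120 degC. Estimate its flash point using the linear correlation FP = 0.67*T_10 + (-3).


FP = 0.67 * 120 + (-3) = 77.4

77.4 degC


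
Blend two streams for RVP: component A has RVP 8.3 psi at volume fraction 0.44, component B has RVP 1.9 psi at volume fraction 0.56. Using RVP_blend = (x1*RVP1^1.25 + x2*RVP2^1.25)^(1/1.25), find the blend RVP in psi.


Chevron index: RVP_blend = (sum xi*RVPi^1.25)^(1/1.25)
RVP^1.25 terms: 0.44 * 8.3^1.25 + 0.56 * 1.9^1.25 = 7.44789
RVP_blend = 7.44789^(1/1.25) = 4.985

4.985 psi


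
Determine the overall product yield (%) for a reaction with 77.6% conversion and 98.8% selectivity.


Overall yield = conversion (%) * selectivity (%) / 100
Conversion = 77.6%, Selectivity = 98.8%
Y = 77.6 * 98.8 / 100
= 76.6688 %

76.6688 %


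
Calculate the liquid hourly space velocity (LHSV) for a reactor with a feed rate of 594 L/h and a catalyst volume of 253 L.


LHSV = volumetric feed rate / catalyst volume
= 594 L/h / 253 L
= 2.348 h^-1

2.348 h^-1


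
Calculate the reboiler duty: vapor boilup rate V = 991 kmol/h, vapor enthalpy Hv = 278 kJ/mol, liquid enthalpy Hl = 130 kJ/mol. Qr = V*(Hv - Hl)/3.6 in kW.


Qr = 991 * (278 - 130) / 3.6 = 991 * 148 / 3.6 = 40740

40740 kW


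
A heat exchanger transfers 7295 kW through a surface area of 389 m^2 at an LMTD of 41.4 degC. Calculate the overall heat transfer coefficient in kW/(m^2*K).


From Q = U*A*LMTD, U = Q / (A * LMTD)
U = 7295 / (389 * 41.4) = 7295 / 16104.6 = 0.4530

0.4530 kW/(m^2*K)


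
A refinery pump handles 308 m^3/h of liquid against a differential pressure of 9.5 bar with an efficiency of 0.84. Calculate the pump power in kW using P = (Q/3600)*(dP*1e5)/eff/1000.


Q = 308 / 3600 = 0.0855556 m^3/s
P = 0.0855556 * (9.5 * 1e5) / 0.84 / 1000 = 96.76

96.76 kW


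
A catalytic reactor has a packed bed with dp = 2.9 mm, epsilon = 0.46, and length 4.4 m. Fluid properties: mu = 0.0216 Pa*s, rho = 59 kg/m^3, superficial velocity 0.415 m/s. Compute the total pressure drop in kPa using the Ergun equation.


dp = 2.9 mm = 0.0029 m
Viscous term = 150*0.0216*0.415*(1-0.46)^2 / (0.0029^2*0.46^3) = 478973
Inertial term = 1.75*59*0.415^2*(1-0.46) / (0.0029*0.46^3) = 34018
dP/L = 478973 + 34018 = 512991 Pa/m
dP = 512991 * 4.4 / 1000 = 2257 kPa

2257 kPa


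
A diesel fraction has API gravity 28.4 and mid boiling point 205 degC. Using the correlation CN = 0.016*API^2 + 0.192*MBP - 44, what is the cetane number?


CN = 0.016 * 28.4^2 + 0.192 * 205 - 44
CN = 12.90496 + 39.36 - 44 = 8.26496

8.26496


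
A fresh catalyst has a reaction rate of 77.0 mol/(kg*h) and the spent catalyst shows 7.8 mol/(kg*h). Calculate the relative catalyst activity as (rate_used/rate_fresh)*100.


Activity (%) = (rate_used / rate_fresh) * 100
rate_used = 7.8, rate_fresh = 77.0
= (7.8 / 77.0) * 100
= 0.1013 * 100 = 10.13

10.13 %


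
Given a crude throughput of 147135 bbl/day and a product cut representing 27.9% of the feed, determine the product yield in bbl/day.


Crude throughput = 147135 bbl/day
Fraction yield = 27.9%
yield = throughput * fraction / 100
yield = 147135 * 27.9 / 100 = 41050.665

41050.665 bbl/day


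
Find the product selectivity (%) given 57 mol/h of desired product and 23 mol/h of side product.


Selectivity = desired / (desired + undesired) * 100
Total products = 57 + 23 = 80 mol/h
S = 57 / 80 * 100
= 0.7125 * 100
= 71.25 %

71.25 %


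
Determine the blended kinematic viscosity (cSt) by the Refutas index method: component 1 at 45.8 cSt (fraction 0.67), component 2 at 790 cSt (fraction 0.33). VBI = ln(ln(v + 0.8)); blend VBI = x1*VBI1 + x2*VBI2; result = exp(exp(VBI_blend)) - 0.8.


Refutas method: VBN_i = 14.534*ln(ln(visc_i + 0.8)) + 10.975, blended linearly by mass fraction; since VBN is linear in VBI_i = ln(ln(visc_i + 0.8)) and the fractions sum to 1, blend VBI directly: visc = exp(exp(VBI_blend)) - 0.8
VBI_1 = ln(ln(45.8 + 0.8)) = 1.34589
VBI_2 = ln(ln(790 + 0.8)) = 1.89808
VBI_blend = 0.67 * 1.34589 + 0.33 * 1.89808 = 1.52811
visc_blend = exp(exp(1.52811)) - 0.8 = 99.63

99.63 cSt


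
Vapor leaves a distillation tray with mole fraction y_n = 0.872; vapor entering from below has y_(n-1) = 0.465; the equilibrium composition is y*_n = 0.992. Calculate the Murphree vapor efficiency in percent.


Murphree vapor efficiency: EMV = (y_n - y_(n-1)) / (y*_n - y_(n-1)) * 100
EMV = (0.872 - 0.465) / (0.992 - 0.465) * 100 = 0.407 / 0.527 * 100 = 77.23

77.23 %


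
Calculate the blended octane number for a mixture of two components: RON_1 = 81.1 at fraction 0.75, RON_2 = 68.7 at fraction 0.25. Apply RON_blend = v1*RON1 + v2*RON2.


Linear blending: RON_blend = sum(vi * RONi)
Contribution 1: 0.75 * 81.1 = 60.825
Contribution 2: 0.25 * 68.7 = 17.175
RON_blend = 60.825 + 17.175 = 78

78


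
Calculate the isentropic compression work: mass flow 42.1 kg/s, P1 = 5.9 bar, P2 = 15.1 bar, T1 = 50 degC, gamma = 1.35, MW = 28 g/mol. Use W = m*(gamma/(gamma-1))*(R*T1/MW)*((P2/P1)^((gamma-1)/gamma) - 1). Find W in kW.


Isentropic work: W = m*(gamma/(gamma-1))*(R*T1/MW)*((P2/P1)^((gamma-1)/gamma) - 1)
T1 = 50 + 273.15 = 323.15 K
Pressure ratio = 15.1 / 5.9 = 2.55932
Exponent = (1.35 - 1)/1.35 = 0.259259
(P2/P1)^exp - 1 = 2.55932^0.259259 - 1 = 0.27588
W = 42.1 * 1.35 / 0.35 * 8.314 * 323.15 / 28 * 0.27588 = 4299

4299 kW


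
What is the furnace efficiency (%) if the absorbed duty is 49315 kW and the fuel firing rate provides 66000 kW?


Furnace efficiency = Q_absorbed / Q_fuel * 100
= 49315 / 66000 * 100 = 74.72

74.72 %


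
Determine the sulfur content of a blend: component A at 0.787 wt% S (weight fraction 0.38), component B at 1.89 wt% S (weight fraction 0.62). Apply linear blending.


Linear sulfur blending: S_blend = x1*S1 + x2*S2
Contribution 1: 0.38 * 0.787 = 0.29906 wt%
Contribution 2: 0.62 * 1.89 = 1.1718 wt%
S_blend = 0.29906 + 1.1718 = 1.47086

1.47086 wt%


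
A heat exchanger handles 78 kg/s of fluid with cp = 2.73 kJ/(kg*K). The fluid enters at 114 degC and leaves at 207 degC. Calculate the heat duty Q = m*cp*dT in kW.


Q = m_dot * cp * delta_T
delta_T = 207 - 114 = 93 K
Q = 78 * 2.73 * 93
= 212.94 * 93
= 19803.42 kW

19803.42 kW


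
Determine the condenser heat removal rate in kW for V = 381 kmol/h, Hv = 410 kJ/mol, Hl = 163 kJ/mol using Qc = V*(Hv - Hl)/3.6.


Qc = 381 * (410 - 163) / 3.6 = 381 * 247 / 3.6 = 26140

26140 kW


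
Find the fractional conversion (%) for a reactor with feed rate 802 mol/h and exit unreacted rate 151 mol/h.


X = (F_in - F_out) / F_in * 100
Moles reacted = 802 - 151 = 651
X = 651 / 802 * 100
= 0.8117 * 100
= 81.17 %

81.17 %


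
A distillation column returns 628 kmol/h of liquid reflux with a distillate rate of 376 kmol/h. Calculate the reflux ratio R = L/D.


Reflux ratio definition: R = L / D (liquid returned / distillate withdrawn)
L = 628 kmol/h, D = 376 kmol/h
R = 628 / 376 = 1.670

1.670


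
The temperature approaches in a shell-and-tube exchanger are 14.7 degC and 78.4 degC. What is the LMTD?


LMTD = (dT1 - dT2) / ln(dT1/dT2)
= (14.7 - 78.4) / ln(14.7 / 78.4) = -63.7 / -1.67398 = 38.05

38.05 degC


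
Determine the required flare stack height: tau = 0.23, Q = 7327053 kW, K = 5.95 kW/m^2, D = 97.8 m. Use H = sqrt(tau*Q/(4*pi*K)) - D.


tau*Q/(4*pi*K) = 0.23 * 7327053 / (4 * pi * 5.95) = 22538.8
sqrt(22538.8) = 150.129
H = 150.129 - 97.8 = 52.33

52.33 m


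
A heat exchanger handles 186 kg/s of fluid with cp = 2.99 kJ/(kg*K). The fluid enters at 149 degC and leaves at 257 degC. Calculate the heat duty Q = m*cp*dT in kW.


Q = m_dot * cp * delta_T
delta_T = 257 - 149 = 108 K
Q = 186 * 2.99 * 108
= 556.14 * 108
= 60063.12 kW

60063.12 kW


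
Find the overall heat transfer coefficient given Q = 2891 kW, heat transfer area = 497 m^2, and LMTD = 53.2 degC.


From Q = U*A*LMTD, U = Q / (A * LMTD)
U = 2891 / (497 * 53.2) = 2891 / 26440.4 = 0.1093

0.1093 kW/(m^2*K)


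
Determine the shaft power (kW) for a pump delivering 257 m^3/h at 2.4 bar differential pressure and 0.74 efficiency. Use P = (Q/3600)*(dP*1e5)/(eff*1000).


Q = 257 / 3600 = 0.0713889 m^3/s
P = 0.0713889 * (2.4 * 1e5) / 0.74 / 1000 = 23.15

23.15 kW


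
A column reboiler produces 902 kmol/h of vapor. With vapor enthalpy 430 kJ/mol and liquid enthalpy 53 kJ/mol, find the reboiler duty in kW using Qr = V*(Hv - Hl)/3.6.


Qr = 902 * (430 - 53) / 3.6 = 902 * 377 / 3.6 = 94460

94460 kW


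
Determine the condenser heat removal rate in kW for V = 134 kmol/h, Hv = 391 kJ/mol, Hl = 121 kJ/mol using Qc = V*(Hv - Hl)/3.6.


Qc = 134 * (391 - 121) / 3.6 = 134 * 270 / 3.6 = 10050

10050 kW


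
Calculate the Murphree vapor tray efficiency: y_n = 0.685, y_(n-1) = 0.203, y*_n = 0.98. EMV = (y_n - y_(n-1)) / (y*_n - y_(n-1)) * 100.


Murphree vapor efficiency: EMV = (y_n - y_(n-1)) / (y*_n - y_(n-1)) * 100
EMV = (0.685 - 0.203) / (0.98 - 0.203) * 100 = 0.482 / 0.777 * 100 = 62.03

62.03 %


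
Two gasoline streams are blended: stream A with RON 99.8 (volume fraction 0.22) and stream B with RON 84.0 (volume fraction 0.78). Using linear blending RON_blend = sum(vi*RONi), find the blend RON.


Linear blending: RON_blend = sum(vi * RONi)
Contribution 1: 0.22 * 99.8 = 21.956
Contribution 2: 0.78 * 84.0 = 65.52
RON_blend = 21.956 + 65.52 = 87.476

87.476


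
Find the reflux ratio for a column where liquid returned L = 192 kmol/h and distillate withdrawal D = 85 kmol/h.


Reflux ratio definition: R = L / D (liquid returned / distillate withdrawn)
L = 192 kmol/h, D = 85 kmol/h
R = 192 / 85 = 2.259

2.259


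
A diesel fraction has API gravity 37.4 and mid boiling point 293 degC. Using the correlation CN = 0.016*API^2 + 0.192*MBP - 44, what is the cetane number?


CN = 0.016 * 37.4^2 + 0.192 * 293 - 44
CN = 22.38016 + 56.256 - 44 = 34.63616

34.63616


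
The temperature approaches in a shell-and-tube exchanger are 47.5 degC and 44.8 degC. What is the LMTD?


LMTD = (dT1 - dT2) / ln(dT1/dT2)
= (47.5 - 44.8) / ln(47.5 / 44.8) = 2.7 / 0.0585216 = 46.14

46.14 degC


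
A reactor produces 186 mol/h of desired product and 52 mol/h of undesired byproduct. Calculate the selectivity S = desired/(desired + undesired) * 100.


Selectivity = desired / (desired + undesired) * 100
Total products = 186 + 52 = 238 mol/h
S = 186 / 238 * 100
= 0.7815 * 100
= 78.15 %

78.15 %


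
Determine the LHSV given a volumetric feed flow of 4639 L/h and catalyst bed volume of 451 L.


LHSV = volumetric feed rate / catalyst volume
= 4639 L/h / 451 L
= 10.29 h^-1

10.29 h^-1


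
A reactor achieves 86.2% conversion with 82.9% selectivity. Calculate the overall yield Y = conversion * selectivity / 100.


Overall yield = conversion (%) * selectivity (%) / 100
Conversion = 86.2%, Selectivity = 82.9%
Y = 86.2 * 82.9 / 100
= 71.4598 %

71.4598 %


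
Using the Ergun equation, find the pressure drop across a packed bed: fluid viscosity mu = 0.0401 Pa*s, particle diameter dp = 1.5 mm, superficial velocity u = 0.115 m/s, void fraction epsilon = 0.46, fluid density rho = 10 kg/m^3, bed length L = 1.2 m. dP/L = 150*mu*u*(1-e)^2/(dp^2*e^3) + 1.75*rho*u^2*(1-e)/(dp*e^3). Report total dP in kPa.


dp = 1.5 mm = 0.0015 m
Viscous term = 150*0.0401*0.115*(1-0.46)^2 / (0.0015^2*0.46^3) = 921011
Inertial term = 1.75*10*0.115^2*(1-0.46) / (0.0015*0.46^3) = 855.978
dP/L = 921011 + 855.978 = 921867 Pa/m
dP = 921867 * 1.2 / 1000 = 1106 kPa

1106 kPa


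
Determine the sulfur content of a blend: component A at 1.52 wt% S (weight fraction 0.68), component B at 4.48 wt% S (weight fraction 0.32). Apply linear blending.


Linear sulfur blending: S_blend = x1*S1 + x2*S2
Contribution 1: 0.68 * 1.52 = 1.0336 wt%
Contribution 2: 0.32 * 4.48 = 1.4336 wt%
S_blend = 1.0336 + 1.4336 = 2.4672

2.4672 wt%


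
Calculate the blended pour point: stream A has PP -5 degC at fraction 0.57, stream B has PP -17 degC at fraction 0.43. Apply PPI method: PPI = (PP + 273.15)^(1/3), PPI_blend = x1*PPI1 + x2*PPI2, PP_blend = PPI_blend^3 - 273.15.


PPI_1 = (-5 + 273.15)^(1/3) = 6.448508
PPI_2 = (-17 + 273.15)^(1/3) = 6.350844
PPI_blend = 0.57 * 6.448508 + 0.43 * 6.350844 = 6.406512
PP_blend = 6.406512^3 - 273.15 = 262.945 - 273.15 = -10.2

-10.2 degC


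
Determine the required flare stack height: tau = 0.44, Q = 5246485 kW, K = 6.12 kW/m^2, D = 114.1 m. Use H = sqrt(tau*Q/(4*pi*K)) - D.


tau*Q/(4*pi*K) = 0.44 * 5246485 / (4 * pi * 6.12) = 30016.5
sqrt(30016.5) = 173.253
H = 173.253 - 114.1 = 59.15

59.15 m


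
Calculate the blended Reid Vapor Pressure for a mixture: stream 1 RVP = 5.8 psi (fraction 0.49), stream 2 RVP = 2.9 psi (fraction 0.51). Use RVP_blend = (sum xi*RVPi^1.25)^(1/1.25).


Chevron index: RVP_blend = (sum xi*RVPi^1.25)^(1/1.25)
RVP^1.25 terms: 0.49 * 5.8^1.25 + 0.51 * 2.9^1.25 = 6.34048
RVP_blend = 6.34048^(1/1.25) = 4.382

4.382 psi


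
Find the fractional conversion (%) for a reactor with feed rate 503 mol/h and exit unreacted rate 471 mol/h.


X = (F_in - F_out) / F_in * 100
Moles reacted = 503 - 471 = 32
X = 32 / 503 * 100
= 0.06362 * 100
= 6.362 %

6.362 %


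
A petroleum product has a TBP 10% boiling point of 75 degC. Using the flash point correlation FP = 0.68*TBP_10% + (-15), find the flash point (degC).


FP = 0.68 * 75 + (-15) = 36

36 degC


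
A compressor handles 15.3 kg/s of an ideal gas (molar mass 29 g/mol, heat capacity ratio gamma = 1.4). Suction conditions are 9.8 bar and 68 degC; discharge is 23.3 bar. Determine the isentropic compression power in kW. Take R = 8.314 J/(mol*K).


Isentropic work: W = m*(gamma/(gamma-1))*(R*T1/MW)*((P2/P1)^((gamma-1)/gamma) - 1)
T1 = 68 + 273.15 = 341.15 K
Pressure ratio = 23.3 / 9.8 = 2.37755
Exponent = (1.4 - 1)/1.4 = 0.285714
(P2/P1)^exp - 1 = 2.37755^0.285714 - 1 = 0.280753
W = 15.3 * 1.4 / 0.4 * 8.314 * 341.15 / 29 * 0.280753 = 1470

1470 kW


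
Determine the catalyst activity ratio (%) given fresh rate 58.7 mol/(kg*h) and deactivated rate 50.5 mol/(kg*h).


Activity (%) = (rate_used / rate_fresh) * 100
rate_used = 50.5, rate_fresh = 58.7
= (50.5 / 58.7) * 100
= 0.8603 * 100 = 86.03

86.03 %


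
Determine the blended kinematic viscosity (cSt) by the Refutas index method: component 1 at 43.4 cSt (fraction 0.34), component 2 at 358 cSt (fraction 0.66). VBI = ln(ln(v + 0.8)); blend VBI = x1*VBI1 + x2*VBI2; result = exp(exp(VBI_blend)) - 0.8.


Refutas method: VBN_i = 14.534*ln(ln(visc_i + 0.8)) + 10.975, blended linearly by mass fraction; since VBN is linear in VBI_i = ln(ln(visc_i + 0.8)) and the fractions sum to 1, blend VBI directly: visc = exp(exp(VBI_blend)) - 0.8
VBI_1 = ln(ln(43.4 + 0.8)) = 1.33203
VBI_2 = ln(ln(358 + 0.8)) = 1.77203
VBI_blend = 0.34 * 1.33203 + 0.66 * 1.77203 = 1.62243
visc_blend = exp(exp(1.62243)) - 0.8 = 157.6

157.6 cSt


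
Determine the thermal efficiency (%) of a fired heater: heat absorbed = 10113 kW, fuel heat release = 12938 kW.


Furnace efficiency = Q_absorbed / Q_fuel * 100
= 10113 / 12938 * 100 = 78.17

78.17 %


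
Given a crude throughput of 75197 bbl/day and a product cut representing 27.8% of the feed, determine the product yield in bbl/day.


Crude throughput = 75197 bbl/day
Fraction yield = 27.8%
yield = throughput * fraction / 100
yield = 75197 * 27.8 / 100 = 20904.766

20904.766 bbl/day


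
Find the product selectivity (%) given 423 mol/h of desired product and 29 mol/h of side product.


Selectivity = desired / (desired + undesired) * 100
Total products = 423 + 29 = 452 mol/h
S = 423 / 452 * 100
= 0.9358 * 100
= 93.58 %

93.58 %


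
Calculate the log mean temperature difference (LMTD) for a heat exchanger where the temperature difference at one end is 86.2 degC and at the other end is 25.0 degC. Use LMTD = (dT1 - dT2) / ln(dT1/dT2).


LMTD = (dT1 - dT2) / ln(dT1/dT2)
= (86.2 - 25.0) / ln(86.2 / 25.0) = 61.2 / 1.23779 = 49.44

49.44 degC


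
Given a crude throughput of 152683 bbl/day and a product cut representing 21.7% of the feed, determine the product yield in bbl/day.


Crude throughput = 152683 bbl/day
Fraction yield = 21.7%
yield = throughput * fraction / 100
yield = 152683 * 21.7 / 100 = 33132.211

33132.211 bbl/day


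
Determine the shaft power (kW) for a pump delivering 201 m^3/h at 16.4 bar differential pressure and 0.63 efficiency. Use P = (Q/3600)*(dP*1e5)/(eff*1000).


Q = 201 / 3600 = 0.0558333 m^3/s
P = 0.0558333 * (16.4 * 1e5) / 0.63 / 1000 = 145.3

145.3 kW


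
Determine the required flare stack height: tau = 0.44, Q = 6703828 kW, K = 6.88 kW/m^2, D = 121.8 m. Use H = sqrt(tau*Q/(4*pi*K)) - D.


tau*Q/(4*pi*K) = 0.44 * 6703828 / (4 * pi * 6.88) = 34117.5
sqrt(34117.5) = 184.709
H = 184.709 - 121.8 = 62.91

62.91 m


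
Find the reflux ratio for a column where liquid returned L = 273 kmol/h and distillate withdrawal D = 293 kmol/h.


Reflux ratio definition: R = L / D (liquid returned / distillate withdrawn)
L = 273 kmol/h, D = 293 kmol/h
R = 273 / 293 = 0.9317

0.9317


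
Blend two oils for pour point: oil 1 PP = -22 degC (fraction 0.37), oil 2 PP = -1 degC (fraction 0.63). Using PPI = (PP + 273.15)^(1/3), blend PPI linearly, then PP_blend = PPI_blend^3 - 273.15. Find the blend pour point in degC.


PPI_1 = (-22 + 273.15)^(1/3) = 6.30925
PPI_2 = (-1 + 273.15)^(1/3) = 6.480414
PPI_blend = 0.37 * 6.30925 + 0.63 * 6.480414 = 6.417083
PP_blend = 6.417083^3 - 273.15 = 264.2488 - 273.15 = -8.9

-8.9 degC


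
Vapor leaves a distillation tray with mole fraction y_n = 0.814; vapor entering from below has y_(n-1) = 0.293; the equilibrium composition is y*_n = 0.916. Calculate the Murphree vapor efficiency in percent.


Murphree vapor efficiency: EMV = (y_n - y_(n-1)) / (y*_n - y_(n-1)) * 100
EMV = (0.814 - 0.293) / (0.916 - 0.293) * 100 = 0.521 / 0.623 * 100 = 83.63

83.63 %


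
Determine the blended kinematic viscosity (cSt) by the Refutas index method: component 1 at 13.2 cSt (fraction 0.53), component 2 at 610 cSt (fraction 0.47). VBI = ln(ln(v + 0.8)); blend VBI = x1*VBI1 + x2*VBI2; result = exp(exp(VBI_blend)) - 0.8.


Refutas method: VBN_i = 14.534*ln(ln(visc_i + 0.8)) + 10.975, blended linearly by mass fraction; since VBN is linear in VBI_i = ln(ln(visc_i + 0.8)) and the fractions sum to 1, blend VBI directly: visc = exp(exp(VBI_blend)) - 0.8
VBI_1 = ln(ln(13.2 + 0.8)) = 0.970422
VBI_2 = ln(ln(610 + 0.8)) = 1.8586
VBI_blend = 0.53 * 0.970422 + 0.47 * 1.8586 = 1.38787
visc_blend = exp(exp(1.38787)) - 0.8 = 54.14

54.14 cSt


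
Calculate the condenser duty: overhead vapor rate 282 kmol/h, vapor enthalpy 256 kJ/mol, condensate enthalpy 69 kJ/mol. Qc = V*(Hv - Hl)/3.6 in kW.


Qc = 282 * (256 - 69) / 3.6 = 282 * 187 / 3.6 = 14650

14650 kW


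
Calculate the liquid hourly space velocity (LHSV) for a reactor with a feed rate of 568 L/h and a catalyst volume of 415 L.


LHSV = volumetric feed rate / catalyst volume
= 568 L/h / 415 L
= 1.369 h^-1

1.369 h^-1


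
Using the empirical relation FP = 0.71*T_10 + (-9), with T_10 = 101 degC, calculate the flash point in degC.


FP = 0.71 * 101 + (-9) = 62.71

62.71 degC


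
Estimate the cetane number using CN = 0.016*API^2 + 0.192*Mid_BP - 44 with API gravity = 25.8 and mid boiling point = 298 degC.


CN = 0.016 * 25.8^2 + 0.192 * 298 - 44
CN = 10.65024 + 57.216 - 44 = 23.86624

23.86624


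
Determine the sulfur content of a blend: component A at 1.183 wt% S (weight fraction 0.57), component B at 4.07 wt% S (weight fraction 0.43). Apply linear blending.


Linear sulfur blending: S_blend = x1*S1 + x2*S2
Contribution 1: 0.57 * 1.183 = 0.67431 wt%
Contribution 2: 0.43 * 4.07 = 1.7501 wt%
S_blend = 0.67431 + 1.7501 = 2.42441

2.42441 wt%


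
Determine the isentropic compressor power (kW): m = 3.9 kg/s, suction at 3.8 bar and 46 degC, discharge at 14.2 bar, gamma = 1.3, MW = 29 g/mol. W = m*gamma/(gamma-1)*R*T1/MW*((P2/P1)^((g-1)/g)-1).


Isentropic work: W = m*(gamma/(gamma-1))*(R*T1/MW)*((P2/P1)^((gamma-1)/gamma) - 1)
T1 = 46 + 273.15 = 319.15 K
Pressure ratio = 14.2 / 3.8 = 3.73684
Exponent = (1.3 - 1)/1.3 = 0.230769
(P2/P1)^exp - 1 = 3.73684^0.230769 - 1 = 0.355552
W = 3.9 * 1.3 / 0.3 * 8.314 * 319.15 / 29 * 0.355552 = 549.8

549.8 kW


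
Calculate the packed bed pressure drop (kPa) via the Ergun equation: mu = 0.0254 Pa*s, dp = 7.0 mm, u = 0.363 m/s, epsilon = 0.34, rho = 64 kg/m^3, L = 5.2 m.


dp = 7.0 mm = 0.007 m
Viscous term = 150*0.0254*0.363*(1-0.34)^2 / (0.007^2*0.34^3) = 312814
Inertial term = 1.75*64*0.363^2*(1-0.34) / (0.007*0.34^3) = 35403
dP/L = 312814 + 35403 = 348217 Pa/m
dP = 348217 * 5.2 / 1000 = 1811 kPa

1811 kPa


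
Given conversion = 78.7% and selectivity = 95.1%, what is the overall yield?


Overall yield = conversion (%) * selectivity (%) / 100
Conversion = 78.7%, Selectivity = 95.1%
Y = 78.7 * 95.1 / 100
= 74.8437 %

74.8437 %


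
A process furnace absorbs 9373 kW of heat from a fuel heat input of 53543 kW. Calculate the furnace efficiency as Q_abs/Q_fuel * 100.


Furnace efficiency = Q_absorbed / Q_fuel * 100
= 9373 / 53543 * 100 = 17.51

17.51 %


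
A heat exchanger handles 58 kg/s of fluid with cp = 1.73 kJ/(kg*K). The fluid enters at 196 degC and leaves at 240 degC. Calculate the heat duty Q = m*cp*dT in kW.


Q = m_dot * cp * delta_T
delta_T = 240 - 196 = 44 K
Q = 58 * 1.73 * 44
= 100.34 * 44
= 4414.96 kW

4414.96 kW


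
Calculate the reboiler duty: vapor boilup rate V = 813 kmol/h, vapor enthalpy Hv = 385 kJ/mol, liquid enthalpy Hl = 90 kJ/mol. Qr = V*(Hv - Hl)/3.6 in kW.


Qr = 813 * (385 - 90) / 3.6 = 813 * 295 / 3.6 = 66620

66620 kW


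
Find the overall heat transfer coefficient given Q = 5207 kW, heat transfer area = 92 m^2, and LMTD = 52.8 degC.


From Q = U*A*LMTD, U = Q / (A * LMTD)
U = 5207 / (92 * 52.8) = 5207 / 4857.6 = 1.072

1.072 kW/(m^2*K)


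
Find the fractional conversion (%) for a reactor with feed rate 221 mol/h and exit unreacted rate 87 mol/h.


X = (F_in - F_out) / F_in * 100
Moles reacted = 221 - 87 = 134
X = 134 / 221 * 100
= 0.6063 * 100
= 60.63 %

60.63 %


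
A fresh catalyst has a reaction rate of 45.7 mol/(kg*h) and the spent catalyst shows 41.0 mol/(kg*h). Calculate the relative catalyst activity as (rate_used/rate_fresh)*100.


Activity (%) = (rate_used / rate_fresh) * 100
rate_used = 41.0, rate_fresh = 45.7
= (41.0 / 45.7) * 100
= 0.8972 * 100 = 89.72

89.72 %


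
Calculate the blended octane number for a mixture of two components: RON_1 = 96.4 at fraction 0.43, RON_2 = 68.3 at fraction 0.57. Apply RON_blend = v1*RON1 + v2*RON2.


Linear blending: RON_blend = sum(vi * RONi)
Contribution 1: 0.43 * 96.4 = 41.452
Contribution 2: 0.57 * 68.3 = 38.931
RON_blend = 41.452 + 38.931 = 80.383

80.383


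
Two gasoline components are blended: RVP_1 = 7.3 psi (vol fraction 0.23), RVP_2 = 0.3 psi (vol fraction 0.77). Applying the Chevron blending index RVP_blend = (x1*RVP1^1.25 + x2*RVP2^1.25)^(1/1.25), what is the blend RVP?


Chevron index: RVP_blend = (sum xi*RVPi^1.25)^(1/1.25)
RVP^1.25 terms: 0.23 * 7.3^1.25 + 0.77 * 0.3^1.25 = 2.93078
RVP_blend = 2.93078^(1/1.25) = 2.364

2.364 psi


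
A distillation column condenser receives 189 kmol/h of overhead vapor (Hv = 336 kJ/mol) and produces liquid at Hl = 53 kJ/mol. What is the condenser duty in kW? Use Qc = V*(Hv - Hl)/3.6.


Qc = 189 * (336 - 53) / 3.6 = 189 * 283 / 3.6 = 14860

14860 kW


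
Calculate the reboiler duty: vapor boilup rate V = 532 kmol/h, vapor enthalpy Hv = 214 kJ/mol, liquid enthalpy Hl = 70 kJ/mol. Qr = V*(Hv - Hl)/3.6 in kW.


Qr = 532 * (214 - 70) / 3.6 = 532 * 144 / 3.6 = 21280

21280 kW


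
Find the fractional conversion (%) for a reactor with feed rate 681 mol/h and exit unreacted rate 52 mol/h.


X = (F_in - F_out) / F_in * 100
Moles reacted = 681 - 52 = 629
X = 629 / 681 * 100
= 0.9236 * 100
= 92.36 %

92.36 %


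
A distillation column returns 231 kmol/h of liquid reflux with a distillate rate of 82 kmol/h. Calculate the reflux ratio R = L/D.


Reflux ratio definition: R = L / D (liquid returned / distillate withdrawn)
L = 231 kmol/h, D = 82 kmol/h
R = 231 / 82 = 2.817

2.817


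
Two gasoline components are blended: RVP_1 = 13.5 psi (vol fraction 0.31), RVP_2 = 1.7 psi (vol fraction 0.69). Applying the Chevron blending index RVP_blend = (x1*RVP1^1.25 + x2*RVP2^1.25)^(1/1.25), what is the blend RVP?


Chevron index: RVP_blend = (sum xi*RVPi^1.25)^(1/1.25)
RVP^1.25 terms: 0.31 * 13.5^1.25 + 0.69 * 1.7^1.25 = 9.36133
RVP_blend = 9.36133^(1/1.25) = 5.985

5.985 psi


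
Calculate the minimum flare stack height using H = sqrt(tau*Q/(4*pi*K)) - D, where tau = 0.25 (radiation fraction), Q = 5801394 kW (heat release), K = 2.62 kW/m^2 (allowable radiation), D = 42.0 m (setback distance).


tau*Q/(4*pi*K) = 0.25 * 5801394 / (4 * pi * 2.62) = 44051.6
sqrt(44051.6) = 209.885
H = 209.885 - 42.0 = 167.9

167.9 m


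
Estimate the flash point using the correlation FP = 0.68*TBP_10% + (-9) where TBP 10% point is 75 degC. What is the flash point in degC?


FP = 0.68 * 75 + (-9) = 42

42 degC


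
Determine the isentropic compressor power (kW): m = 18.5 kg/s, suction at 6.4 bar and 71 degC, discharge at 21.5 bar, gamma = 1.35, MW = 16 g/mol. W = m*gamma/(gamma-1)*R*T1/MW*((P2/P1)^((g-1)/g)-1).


Isentropic work: W = m*(gamma/(gamma-1))*(R*T1/MW)*((P2/P1)^((gamma-1)/gamma) - 1)
T1 = 71 + 273.15 = 344.15 K
Pressure ratio = 21.5 / 6.4 = 3.35938
Exponent = (1.35 - 1)/1.35 = 0.259259
(P2/P1)^exp - 1 = 3.35938^0.259259 - 1 = 0.369107
W = 18.5 * 1.35 / 0.35 * 8.314 * 344.15 / 16 * 0.369107 = 4710

4710 kW


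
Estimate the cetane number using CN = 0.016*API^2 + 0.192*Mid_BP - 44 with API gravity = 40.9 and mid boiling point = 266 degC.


CN = 0.016 * 40.9^2 + 0.192 * 266 - 44
CN = 26.76496 + 51.072 - 44 = 33.83696

33.83696


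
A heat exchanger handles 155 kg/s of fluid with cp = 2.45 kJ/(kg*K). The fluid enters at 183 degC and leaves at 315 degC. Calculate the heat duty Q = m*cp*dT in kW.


Q = m_dot * cp * delta_T
delta_T = 315 - 183 = 132 K
Q = 155 * 2.45 * 132
= 379.75 * 132
= 50127 kW

50127 kW


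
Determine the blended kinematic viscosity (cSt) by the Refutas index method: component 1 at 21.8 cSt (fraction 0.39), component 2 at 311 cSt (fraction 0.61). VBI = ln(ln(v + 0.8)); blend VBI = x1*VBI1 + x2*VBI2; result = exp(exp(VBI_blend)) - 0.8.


Refutas method: VBN_i = 14.534*ln(ln(visc_i + 0.8)) + 10.975, blended linearly by mass fraction; since VBN is linear in VBI_i = ln(ln(visc_i + 0.8)) and the fractions sum to 1, blend VBI directly: visc = exp(exp(VBI_blend)) - 0.8
VBI_1 = ln(ln(21.8 + 0.8)) = 1.13718
VBI_2 = ln(ln(311 + 0.8)) = 1.74787
VBI_blend = 0.39 * 1.13718 + 0.61 * 1.74787 = 1.5097
visc_blend = exp(exp(1.5097)) - 0.8 = 91.53

91.53 cSt


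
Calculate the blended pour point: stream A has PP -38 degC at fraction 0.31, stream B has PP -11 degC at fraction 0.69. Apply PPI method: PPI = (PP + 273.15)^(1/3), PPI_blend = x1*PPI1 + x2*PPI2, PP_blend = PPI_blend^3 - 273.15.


PPI_1 = (-38 + 273.15)^(1/3) = 6.172318
PPI_2 = (-11 + 273.15)^(1/3) = 6.400049
PPI_blend = 0.31 * 6.172318 + 0.69 * 6.400049 = 6.329452
PP_blend = 6.329452^3 - 273.15 = 253.5703 - 273.15 = -19.58

-19.58 degC


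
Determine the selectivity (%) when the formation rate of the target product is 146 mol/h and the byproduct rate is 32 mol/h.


Selectivity = desired / (desired + undesired) * 100
Total products = 146 + 32 = 178 mol/h
S = 146 / 178 * 100
= 0.8202 * 100
= 82.02 %

82.02 %


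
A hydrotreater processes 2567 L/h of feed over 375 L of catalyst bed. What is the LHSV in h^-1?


LHSV = volumetric feed rate / catalyst volume
= 2567 L/h / 375 L
= 6.845 h^-1

6.845 h^-1


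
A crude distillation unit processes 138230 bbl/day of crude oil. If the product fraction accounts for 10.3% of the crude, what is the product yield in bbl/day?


Crude throughput = 138230 bbl/day
Fraction yield = 10.3%
yield = throughput * fraction / 100
yield = 138230 * 10.3 / 100 = 14237.69

14237.69 bbl/day


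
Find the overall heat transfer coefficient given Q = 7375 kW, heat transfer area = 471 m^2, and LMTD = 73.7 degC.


From Q = U*A*LMTD, U = Q / (A * LMTD)
U = 7375 / (471 * 73.7) = 7375 / 34712.7 = 0.2125

0.2125 kW/(m^2*K)


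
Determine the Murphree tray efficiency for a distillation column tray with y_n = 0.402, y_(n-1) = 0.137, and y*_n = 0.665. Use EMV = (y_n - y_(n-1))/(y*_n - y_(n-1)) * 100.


Murphree vapor efficiency: EMV = (y_n - y_(n-1)) / (y*_n - y_(n-1)) * 100
EMV = (0.402 - 0.137) / (0.665 - 0.137) * 100 = 0.265 / 0.528 * 100 = 50.19

50.19 %


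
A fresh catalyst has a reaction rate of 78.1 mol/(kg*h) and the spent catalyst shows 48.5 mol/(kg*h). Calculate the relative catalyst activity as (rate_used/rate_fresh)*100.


Activity (%) = (rate_used / rate_fresh) * 100
rate_used = 48.5, rate_fresh = 78.1
= (48.5 / 78.1) * 100
= 0.6210 * 100 = 62.10

62.10 %


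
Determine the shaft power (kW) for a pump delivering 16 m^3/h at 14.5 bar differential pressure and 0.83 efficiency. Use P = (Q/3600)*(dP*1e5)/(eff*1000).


Q = 16 / 3600 = 0.00444444 m^3/s
P = 0.00444444 * (14.5 * 1e5) / 0.83 / 1000 = 7.764

7.764 kW


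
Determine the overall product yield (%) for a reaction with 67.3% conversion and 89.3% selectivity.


Overall yield = conversion (%) * selectivity (%) / 100
Conversion = 67.3%, Selectivity = 89.3%
Y = 67.3 * 89.3 / 100
= 60.0989 %

60.0989 %


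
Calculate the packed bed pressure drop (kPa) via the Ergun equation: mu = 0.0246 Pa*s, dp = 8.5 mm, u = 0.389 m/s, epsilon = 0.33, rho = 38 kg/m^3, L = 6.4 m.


dp = 8.5 mm = 0.0085 m
Viscous term = 150*0.0246*0.389*(1-0.33)^2 / (0.0085^2*0.33^3) = 248168
Inertial term = 1.75*38*0.389^2*(1-0.33) / (0.0085*0.33^3) = 22071.7
dP/L = 248168 + 22071.7 = 270240 Pa/m
dP = 270240 * 6.4 / 1000 = 1730 kPa

1730 kPa


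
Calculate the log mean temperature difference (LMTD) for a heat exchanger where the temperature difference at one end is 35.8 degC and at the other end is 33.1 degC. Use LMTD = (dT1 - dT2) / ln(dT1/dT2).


LMTD = (dT1 - dT2) / ln(dT1/dT2)
= (35.8 - 33.1) / ln(35.8 / 33.1) = 2.7 / 0.0784146 = 34.43

34.43 degC


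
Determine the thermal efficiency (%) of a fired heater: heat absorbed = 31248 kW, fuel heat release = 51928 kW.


Furnace efficiency = Q_absorbed / Q_fuel * 100
= 31248 / 51928 * 100 = 60.18

60.18 %


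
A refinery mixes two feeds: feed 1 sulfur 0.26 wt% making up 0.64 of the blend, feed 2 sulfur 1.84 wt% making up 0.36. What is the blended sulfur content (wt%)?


Linear sulfur blending: S_blend = x1*S1 + x2*S2
Contribution 1: 0.64 * 0.26 = 0.1664 wt%
Contribution 2: 0.36 * 1.84 = 0.6624 wt%
S_blend = 0.1664 + 0.6624 = 0.8288

0.8288 wt%


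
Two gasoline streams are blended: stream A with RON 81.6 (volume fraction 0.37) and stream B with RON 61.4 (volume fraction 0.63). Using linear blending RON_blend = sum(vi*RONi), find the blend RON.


Linear blending: RON_blend = sum(vi * RONi)
Contribution 1: 0.37 * 81.6 = 30.192
Contribution 2: 0.63 * 61.4 = 38.682
RON_blend = 30.192 + 38.682 = 68.874

68.874


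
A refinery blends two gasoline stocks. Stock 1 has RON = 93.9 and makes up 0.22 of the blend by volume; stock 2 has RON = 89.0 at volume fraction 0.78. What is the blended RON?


Linear blending: RON_blend = sum(vi * RONi)
Contribution 1: 0.22 * 93.9 = 20.658
Contribution 2: 0.78 * 89.0 = 69.42
RON_blend = 20.658 + 69.42 = 90.078

90.078


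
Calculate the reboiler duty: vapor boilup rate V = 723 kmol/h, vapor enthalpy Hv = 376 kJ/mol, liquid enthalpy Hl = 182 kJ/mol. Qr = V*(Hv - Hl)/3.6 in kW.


Qr = 723 * (376 - 182) / 3.6 = 723 * 194 / 3.6 = 38960

38960 kW


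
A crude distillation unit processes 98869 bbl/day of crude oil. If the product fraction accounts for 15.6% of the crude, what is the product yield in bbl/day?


Crude throughput = 98869 bbl/day
Fraction yield = 15.6%
yield = throughput * fraction / 100
yield = 98869 * 15.6 / 100 = 15423.564

15423.564 bbl/day


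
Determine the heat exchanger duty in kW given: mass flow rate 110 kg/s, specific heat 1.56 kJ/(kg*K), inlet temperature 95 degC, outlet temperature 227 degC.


Q = m_dot * cp * delta_T
delta_T = 227 - 95 = 132 K
Q = 110 * 1.56 * 132
= 171.6 * 132
= 22651.2 kW

22651.2 kW


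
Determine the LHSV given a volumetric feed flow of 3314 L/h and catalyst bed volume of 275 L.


LHSV = volumetric feed rate / catalyst volume
= 3314 L/h / 275 L
= 12.05 h^-1

12.05 h^-1


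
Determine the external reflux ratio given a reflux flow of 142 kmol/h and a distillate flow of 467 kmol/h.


Reflux ratio definition: R = L / D (liquid returned / distillate withdrawn)
L = 142 kmol/h, D = 467 kmol/h
R = 142 / 467 = 0.3041

0.3041


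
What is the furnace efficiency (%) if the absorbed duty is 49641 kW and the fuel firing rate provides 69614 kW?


Furnace efficiency = Q_absorbed / Q_fuel * 100
= 49641 / 69614 * 100 = 71.31

71.31 %


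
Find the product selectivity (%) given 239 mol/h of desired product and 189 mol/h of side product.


Selectivity = desired / (desired + undesired) * 100
Total products = 239 + 189 = 428 mol/h
S = 239 / 428 * 100
= 0.5584 * 100
= 55.84 %

55.84 %


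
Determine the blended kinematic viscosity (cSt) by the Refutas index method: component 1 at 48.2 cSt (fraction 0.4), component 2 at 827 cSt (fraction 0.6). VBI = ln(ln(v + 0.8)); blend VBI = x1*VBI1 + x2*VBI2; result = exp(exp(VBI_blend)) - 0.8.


Refutas method: VBN_i = 14.534*ln(ln(visc_i + 0.8)) + 10.975, blended linearly by mass fraction; since VBN is linear in VBI_i = ln(ln(visc_i + 0.8)) and the fractions sum to 1, blend VBI directly: visc = exp(exp(VBI_blend)) - 0.8
VBI_1 = ln(ln(48.2 + 0.8)) = 1.35888
VBI_2 = ln(ln(827 + 0.8)) = 1.90491
VBI_blend = 0.4 * 1.35888 + 0.6 * 1.90491 = 1.6865
visc_blend = exp(exp(1.6865)) - 0.8 = 220.7

220.7 cSt
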